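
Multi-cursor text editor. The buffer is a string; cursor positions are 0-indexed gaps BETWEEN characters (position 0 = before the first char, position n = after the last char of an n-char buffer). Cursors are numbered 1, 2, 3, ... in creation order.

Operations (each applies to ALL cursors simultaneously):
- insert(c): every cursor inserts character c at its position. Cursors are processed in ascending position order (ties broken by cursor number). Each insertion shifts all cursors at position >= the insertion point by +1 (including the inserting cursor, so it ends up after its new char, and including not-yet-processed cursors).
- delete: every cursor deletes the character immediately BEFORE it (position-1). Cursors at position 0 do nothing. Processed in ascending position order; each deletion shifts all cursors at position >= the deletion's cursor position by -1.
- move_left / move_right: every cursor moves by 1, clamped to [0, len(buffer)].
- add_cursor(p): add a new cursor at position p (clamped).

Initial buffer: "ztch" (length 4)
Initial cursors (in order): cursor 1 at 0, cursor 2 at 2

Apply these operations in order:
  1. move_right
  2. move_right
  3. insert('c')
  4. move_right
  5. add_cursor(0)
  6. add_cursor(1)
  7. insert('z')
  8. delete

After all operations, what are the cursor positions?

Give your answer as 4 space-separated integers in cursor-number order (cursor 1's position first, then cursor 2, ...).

Answer: 4 6 0 1

Derivation:
After op 1 (move_right): buffer="ztch" (len 4), cursors c1@1 c2@3, authorship ....
After op 2 (move_right): buffer="ztch" (len 4), cursors c1@2 c2@4, authorship ....
After op 3 (insert('c')): buffer="ztcchc" (len 6), cursors c1@3 c2@6, authorship ..1..2
After op 4 (move_right): buffer="ztcchc" (len 6), cursors c1@4 c2@6, authorship ..1..2
After op 5 (add_cursor(0)): buffer="ztcchc" (len 6), cursors c3@0 c1@4 c2@6, authorship ..1..2
After op 6 (add_cursor(1)): buffer="ztcchc" (len 6), cursors c3@0 c4@1 c1@4 c2@6, authorship ..1..2
After op 7 (insert('z')): buffer="zzztcczhcz" (len 10), cursors c3@1 c4@3 c1@7 c2@10, authorship 3.4.1.1.22
After op 8 (delete): buffer="ztcchc" (len 6), cursors c3@0 c4@1 c1@4 c2@6, authorship ..1..2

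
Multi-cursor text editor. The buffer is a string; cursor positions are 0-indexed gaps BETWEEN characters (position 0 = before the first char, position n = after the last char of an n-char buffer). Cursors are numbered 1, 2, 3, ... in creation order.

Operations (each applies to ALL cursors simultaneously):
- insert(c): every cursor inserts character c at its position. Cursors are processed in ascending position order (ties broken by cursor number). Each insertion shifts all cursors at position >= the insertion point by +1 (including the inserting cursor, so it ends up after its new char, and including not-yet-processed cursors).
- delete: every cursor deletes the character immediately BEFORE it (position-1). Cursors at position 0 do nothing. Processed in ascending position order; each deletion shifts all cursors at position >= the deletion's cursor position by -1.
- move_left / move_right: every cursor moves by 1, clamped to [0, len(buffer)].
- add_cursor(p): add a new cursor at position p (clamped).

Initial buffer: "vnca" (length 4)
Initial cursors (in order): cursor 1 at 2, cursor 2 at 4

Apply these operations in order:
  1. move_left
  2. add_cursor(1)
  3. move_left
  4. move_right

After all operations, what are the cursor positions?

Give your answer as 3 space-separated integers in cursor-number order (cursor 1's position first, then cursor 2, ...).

After op 1 (move_left): buffer="vnca" (len 4), cursors c1@1 c2@3, authorship ....
After op 2 (add_cursor(1)): buffer="vnca" (len 4), cursors c1@1 c3@1 c2@3, authorship ....
After op 3 (move_left): buffer="vnca" (len 4), cursors c1@0 c3@0 c2@2, authorship ....
After op 4 (move_right): buffer="vnca" (len 4), cursors c1@1 c3@1 c2@3, authorship ....

Answer: 1 3 1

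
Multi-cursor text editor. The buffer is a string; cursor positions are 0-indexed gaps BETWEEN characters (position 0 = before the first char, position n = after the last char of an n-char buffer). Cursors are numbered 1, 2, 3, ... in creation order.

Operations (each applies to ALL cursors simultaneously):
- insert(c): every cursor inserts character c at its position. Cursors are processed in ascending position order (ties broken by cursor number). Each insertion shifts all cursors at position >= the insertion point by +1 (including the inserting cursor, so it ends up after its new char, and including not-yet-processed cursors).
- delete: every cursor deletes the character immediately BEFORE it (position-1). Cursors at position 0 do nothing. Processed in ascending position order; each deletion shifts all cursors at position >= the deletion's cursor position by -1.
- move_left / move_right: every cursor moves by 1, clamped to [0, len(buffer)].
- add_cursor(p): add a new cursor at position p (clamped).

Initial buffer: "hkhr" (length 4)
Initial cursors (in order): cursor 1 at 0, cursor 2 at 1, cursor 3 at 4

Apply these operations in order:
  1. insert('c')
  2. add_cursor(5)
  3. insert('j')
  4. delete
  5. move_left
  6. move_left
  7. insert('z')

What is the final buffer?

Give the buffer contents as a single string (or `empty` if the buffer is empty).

Answer: zczhczkhzrc

Derivation:
After op 1 (insert('c')): buffer="chckhrc" (len 7), cursors c1@1 c2@3 c3@7, authorship 1.2...3
After op 2 (add_cursor(5)): buffer="chckhrc" (len 7), cursors c1@1 c2@3 c4@5 c3@7, authorship 1.2...3
After op 3 (insert('j')): buffer="cjhcjkhjrcj" (len 11), cursors c1@2 c2@5 c4@8 c3@11, authorship 11.22..4.33
After op 4 (delete): buffer="chckhrc" (len 7), cursors c1@1 c2@3 c4@5 c3@7, authorship 1.2...3
After op 5 (move_left): buffer="chckhrc" (len 7), cursors c1@0 c2@2 c4@4 c3@6, authorship 1.2...3
After op 6 (move_left): buffer="chckhrc" (len 7), cursors c1@0 c2@1 c4@3 c3@5, authorship 1.2...3
After op 7 (insert('z')): buffer="zczhczkhzrc" (len 11), cursors c1@1 c2@3 c4@6 c3@9, authorship 112.24..3.3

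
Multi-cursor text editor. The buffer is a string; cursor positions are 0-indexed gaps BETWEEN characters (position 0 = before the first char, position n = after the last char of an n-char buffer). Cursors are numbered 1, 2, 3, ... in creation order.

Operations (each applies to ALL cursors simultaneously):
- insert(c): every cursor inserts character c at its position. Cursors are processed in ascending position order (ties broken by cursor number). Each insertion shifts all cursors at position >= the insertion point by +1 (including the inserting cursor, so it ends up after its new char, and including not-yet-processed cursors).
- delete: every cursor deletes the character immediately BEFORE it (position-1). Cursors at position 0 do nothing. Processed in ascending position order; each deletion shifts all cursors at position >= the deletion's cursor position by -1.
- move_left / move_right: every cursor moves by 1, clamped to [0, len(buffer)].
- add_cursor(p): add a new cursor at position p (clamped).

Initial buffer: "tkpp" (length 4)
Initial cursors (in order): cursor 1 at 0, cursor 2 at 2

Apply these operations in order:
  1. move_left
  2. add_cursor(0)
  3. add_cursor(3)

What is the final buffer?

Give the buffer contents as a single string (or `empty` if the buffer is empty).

Answer: tkpp

Derivation:
After op 1 (move_left): buffer="tkpp" (len 4), cursors c1@0 c2@1, authorship ....
After op 2 (add_cursor(0)): buffer="tkpp" (len 4), cursors c1@0 c3@0 c2@1, authorship ....
After op 3 (add_cursor(3)): buffer="tkpp" (len 4), cursors c1@0 c3@0 c2@1 c4@3, authorship ....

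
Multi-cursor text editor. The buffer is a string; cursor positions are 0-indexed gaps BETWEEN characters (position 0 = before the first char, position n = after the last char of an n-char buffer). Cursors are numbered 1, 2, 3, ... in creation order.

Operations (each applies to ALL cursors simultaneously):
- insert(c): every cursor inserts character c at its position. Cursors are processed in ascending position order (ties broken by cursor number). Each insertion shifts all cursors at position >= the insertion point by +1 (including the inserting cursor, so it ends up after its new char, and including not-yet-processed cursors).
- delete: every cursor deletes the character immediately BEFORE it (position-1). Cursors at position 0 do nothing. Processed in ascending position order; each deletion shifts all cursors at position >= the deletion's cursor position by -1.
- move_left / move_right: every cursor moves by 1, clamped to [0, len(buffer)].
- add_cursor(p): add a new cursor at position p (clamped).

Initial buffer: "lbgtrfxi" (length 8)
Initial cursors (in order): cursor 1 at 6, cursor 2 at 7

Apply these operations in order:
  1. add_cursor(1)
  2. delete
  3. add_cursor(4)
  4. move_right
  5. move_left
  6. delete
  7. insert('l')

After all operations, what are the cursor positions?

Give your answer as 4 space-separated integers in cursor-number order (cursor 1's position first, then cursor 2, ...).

After op 1 (add_cursor(1)): buffer="lbgtrfxi" (len 8), cursors c3@1 c1@6 c2@7, authorship ........
After op 2 (delete): buffer="bgtri" (len 5), cursors c3@0 c1@4 c2@4, authorship .....
After op 3 (add_cursor(4)): buffer="bgtri" (len 5), cursors c3@0 c1@4 c2@4 c4@4, authorship .....
After op 4 (move_right): buffer="bgtri" (len 5), cursors c3@1 c1@5 c2@5 c4@5, authorship .....
After op 5 (move_left): buffer="bgtri" (len 5), cursors c3@0 c1@4 c2@4 c4@4, authorship .....
After op 6 (delete): buffer="bi" (len 2), cursors c3@0 c1@1 c2@1 c4@1, authorship ..
After op 7 (insert('l')): buffer="lbllli" (len 6), cursors c3@1 c1@5 c2@5 c4@5, authorship 3.124.

Answer: 5 5 1 5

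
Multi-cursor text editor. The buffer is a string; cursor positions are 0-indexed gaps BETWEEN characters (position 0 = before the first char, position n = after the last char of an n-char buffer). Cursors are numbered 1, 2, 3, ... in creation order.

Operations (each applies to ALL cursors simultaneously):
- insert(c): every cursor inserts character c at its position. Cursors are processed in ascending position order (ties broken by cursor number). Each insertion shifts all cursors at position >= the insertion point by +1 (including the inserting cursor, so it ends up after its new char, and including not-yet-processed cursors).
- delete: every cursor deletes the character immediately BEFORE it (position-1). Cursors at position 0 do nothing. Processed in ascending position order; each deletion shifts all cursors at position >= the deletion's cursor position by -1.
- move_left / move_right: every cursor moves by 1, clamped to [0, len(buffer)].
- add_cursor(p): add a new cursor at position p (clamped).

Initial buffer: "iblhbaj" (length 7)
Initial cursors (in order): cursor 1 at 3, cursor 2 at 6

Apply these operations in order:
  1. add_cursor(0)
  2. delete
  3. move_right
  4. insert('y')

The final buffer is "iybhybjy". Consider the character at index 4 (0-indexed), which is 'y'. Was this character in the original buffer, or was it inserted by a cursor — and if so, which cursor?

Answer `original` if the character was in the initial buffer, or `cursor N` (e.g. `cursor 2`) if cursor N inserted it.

Answer: cursor 1

Derivation:
After op 1 (add_cursor(0)): buffer="iblhbaj" (len 7), cursors c3@0 c1@3 c2@6, authorship .......
After op 2 (delete): buffer="ibhbj" (len 5), cursors c3@0 c1@2 c2@4, authorship .....
After op 3 (move_right): buffer="ibhbj" (len 5), cursors c3@1 c1@3 c2@5, authorship .....
After op 4 (insert('y')): buffer="iybhybjy" (len 8), cursors c3@2 c1@5 c2@8, authorship .3..1..2
Authorship (.=original, N=cursor N): . 3 . . 1 . . 2
Index 4: author = 1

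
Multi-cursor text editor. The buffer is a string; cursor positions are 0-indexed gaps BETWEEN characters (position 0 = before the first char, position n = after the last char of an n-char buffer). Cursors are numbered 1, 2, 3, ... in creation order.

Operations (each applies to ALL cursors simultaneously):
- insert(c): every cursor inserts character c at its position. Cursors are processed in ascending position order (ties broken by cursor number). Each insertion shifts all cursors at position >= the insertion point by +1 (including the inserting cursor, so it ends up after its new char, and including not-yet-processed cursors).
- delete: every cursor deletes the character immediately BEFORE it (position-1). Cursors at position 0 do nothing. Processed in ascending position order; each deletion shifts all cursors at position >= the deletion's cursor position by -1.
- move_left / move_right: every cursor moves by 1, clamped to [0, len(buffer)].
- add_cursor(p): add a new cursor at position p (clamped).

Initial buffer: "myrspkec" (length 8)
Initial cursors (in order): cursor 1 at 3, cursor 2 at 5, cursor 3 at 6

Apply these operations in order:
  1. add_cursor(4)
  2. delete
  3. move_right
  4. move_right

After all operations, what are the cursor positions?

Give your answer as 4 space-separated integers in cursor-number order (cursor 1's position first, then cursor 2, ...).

Answer: 4 4 4 4

Derivation:
After op 1 (add_cursor(4)): buffer="myrspkec" (len 8), cursors c1@3 c4@4 c2@5 c3@6, authorship ........
After op 2 (delete): buffer="myec" (len 4), cursors c1@2 c2@2 c3@2 c4@2, authorship ....
After op 3 (move_right): buffer="myec" (len 4), cursors c1@3 c2@3 c3@3 c4@3, authorship ....
After op 4 (move_right): buffer="myec" (len 4), cursors c1@4 c2@4 c3@4 c4@4, authorship ....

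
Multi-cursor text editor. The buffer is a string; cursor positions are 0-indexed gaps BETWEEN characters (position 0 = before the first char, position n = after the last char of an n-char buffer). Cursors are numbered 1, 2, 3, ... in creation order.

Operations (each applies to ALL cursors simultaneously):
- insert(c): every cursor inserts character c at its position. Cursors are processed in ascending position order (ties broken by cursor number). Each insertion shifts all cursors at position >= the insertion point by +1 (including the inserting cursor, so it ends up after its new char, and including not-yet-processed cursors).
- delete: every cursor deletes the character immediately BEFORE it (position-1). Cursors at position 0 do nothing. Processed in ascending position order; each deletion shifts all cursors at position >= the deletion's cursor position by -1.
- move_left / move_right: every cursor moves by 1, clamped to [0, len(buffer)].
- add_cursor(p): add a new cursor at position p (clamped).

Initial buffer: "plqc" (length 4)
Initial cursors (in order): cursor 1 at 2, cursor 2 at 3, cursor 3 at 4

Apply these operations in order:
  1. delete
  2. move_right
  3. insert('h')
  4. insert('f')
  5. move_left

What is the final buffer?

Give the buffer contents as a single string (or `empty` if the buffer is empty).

After op 1 (delete): buffer="p" (len 1), cursors c1@1 c2@1 c3@1, authorship .
After op 2 (move_right): buffer="p" (len 1), cursors c1@1 c2@1 c3@1, authorship .
After op 3 (insert('h')): buffer="phhh" (len 4), cursors c1@4 c2@4 c3@4, authorship .123
After op 4 (insert('f')): buffer="phhhfff" (len 7), cursors c1@7 c2@7 c3@7, authorship .123123
After op 5 (move_left): buffer="phhhfff" (len 7), cursors c1@6 c2@6 c3@6, authorship .123123

Answer: phhhfff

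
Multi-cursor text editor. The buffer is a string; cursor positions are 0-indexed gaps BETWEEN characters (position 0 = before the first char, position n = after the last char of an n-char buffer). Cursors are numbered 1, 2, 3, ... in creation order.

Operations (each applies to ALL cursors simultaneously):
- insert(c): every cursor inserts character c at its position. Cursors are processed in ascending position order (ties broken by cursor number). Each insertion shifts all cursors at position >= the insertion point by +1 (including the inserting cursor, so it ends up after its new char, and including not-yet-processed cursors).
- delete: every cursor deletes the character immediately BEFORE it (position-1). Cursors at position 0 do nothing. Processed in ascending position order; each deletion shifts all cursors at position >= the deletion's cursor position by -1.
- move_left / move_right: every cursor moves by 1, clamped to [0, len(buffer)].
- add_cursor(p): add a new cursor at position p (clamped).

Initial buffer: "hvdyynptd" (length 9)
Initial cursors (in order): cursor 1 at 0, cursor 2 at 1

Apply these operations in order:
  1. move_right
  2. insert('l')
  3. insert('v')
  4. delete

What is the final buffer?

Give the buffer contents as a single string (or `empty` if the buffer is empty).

Answer: hlvldyynptd

Derivation:
After op 1 (move_right): buffer="hvdyynptd" (len 9), cursors c1@1 c2@2, authorship .........
After op 2 (insert('l')): buffer="hlvldyynptd" (len 11), cursors c1@2 c2@4, authorship .1.2.......
After op 3 (insert('v')): buffer="hlvvlvdyynptd" (len 13), cursors c1@3 c2@6, authorship .11.22.......
After op 4 (delete): buffer="hlvldyynptd" (len 11), cursors c1@2 c2@4, authorship .1.2.......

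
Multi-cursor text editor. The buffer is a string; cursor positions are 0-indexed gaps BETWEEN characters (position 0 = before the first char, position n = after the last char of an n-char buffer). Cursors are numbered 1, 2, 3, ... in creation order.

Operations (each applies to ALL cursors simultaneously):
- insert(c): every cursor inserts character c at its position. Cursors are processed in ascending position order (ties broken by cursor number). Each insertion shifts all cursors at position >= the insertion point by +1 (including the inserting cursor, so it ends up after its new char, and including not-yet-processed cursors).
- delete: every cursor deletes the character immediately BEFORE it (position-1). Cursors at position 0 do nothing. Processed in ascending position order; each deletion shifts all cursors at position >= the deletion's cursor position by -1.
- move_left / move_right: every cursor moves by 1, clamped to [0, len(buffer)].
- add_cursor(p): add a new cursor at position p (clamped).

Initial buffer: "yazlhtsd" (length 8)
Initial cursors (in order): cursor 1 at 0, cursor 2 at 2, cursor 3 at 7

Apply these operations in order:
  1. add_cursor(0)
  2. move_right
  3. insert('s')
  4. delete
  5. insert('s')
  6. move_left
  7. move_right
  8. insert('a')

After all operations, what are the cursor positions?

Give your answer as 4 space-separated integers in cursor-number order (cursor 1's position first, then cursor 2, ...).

Answer: 5 9 16 5

Derivation:
After op 1 (add_cursor(0)): buffer="yazlhtsd" (len 8), cursors c1@0 c4@0 c2@2 c3@7, authorship ........
After op 2 (move_right): buffer="yazlhtsd" (len 8), cursors c1@1 c4@1 c2@3 c3@8, authorship ........
After op 3 (insert('s')): buffer="yssazslhtsds" (len 12), cursors c1@3 c4@3 c2@6 c3@12, authorship .14..2.....3
After op 4 (delete): buffer="yazlhtsd" (len 8), cursors c1@1 c4@1 c2@3 c3@8, authorship ........
After op 5 (insert('s')): buffer="yssazslhtsds" (len 12), cursors c1@3 c4@3 c2@6 c3@12, authorship .14..2.....3
After op 6 (move_left): buffer="yssazslhtsds" (len 12), cursors c1@2 c4@2 c2@5 c3@11, authorship .14..2.....3
After op 7 (move_right): buffer="yssazslhtsds" (len 12), cursors c1@3 c4@3 c2@6 c3@12, authorship .14..2.....3
After op 8 (insert('a')): buffer="yssaaazsalhtsdsa" (len 16), cursors c1@5 c4@5 c2@9 c3@16, authorship .1414..22.....33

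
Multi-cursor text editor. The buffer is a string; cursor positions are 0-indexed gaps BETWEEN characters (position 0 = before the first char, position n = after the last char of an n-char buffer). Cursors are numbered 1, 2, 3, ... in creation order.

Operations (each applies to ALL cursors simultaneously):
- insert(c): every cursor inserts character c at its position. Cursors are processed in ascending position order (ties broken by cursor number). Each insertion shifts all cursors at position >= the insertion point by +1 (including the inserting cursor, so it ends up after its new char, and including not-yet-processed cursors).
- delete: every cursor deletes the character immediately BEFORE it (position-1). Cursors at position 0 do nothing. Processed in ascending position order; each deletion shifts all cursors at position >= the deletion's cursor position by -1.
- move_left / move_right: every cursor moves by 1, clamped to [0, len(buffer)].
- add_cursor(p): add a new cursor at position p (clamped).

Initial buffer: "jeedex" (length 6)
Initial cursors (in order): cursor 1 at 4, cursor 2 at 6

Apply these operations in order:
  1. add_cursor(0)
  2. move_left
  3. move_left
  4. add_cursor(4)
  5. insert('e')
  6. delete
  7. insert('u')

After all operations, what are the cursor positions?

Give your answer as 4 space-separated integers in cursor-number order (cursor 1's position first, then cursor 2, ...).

Answer: 4 8 1 8

Derivation:
After op 1 (add_cursor(0)): buffer="jeedex" (len 6), cursors c3@0 c1@4 c2@6, authorship ......
After op 2 (move_left): buffer="jeedex" (len 6), cursors c3@0 c1@3 c2@5, authorship ......
After op 3 (move_left): buffer="jeedex" (len 6), cursors c3@0 c1@2 c2@4, authorship ......
After op 4 (add_cursor(4)): buffer="jeedex" (len 6), cursors c3@0 c1@2 c2@4 c4@4, authorship ......
After op 5 (insert('e')): buffer="ejeeedeeex" (len 10), cursors c3@1 c1@4 c2@8 c4@8, authorship 3..1..24..
After op 6 (delete): buffer="jeedex" (len 6), cursors c3@0 c1@2 c2@4 c4@4, authorship ......
After op 7 (insert('u')): buffer="ujeueduuex" (len 10), cursors c3@1 c1@4 c2@8 c4@8, authorship 3..1..24..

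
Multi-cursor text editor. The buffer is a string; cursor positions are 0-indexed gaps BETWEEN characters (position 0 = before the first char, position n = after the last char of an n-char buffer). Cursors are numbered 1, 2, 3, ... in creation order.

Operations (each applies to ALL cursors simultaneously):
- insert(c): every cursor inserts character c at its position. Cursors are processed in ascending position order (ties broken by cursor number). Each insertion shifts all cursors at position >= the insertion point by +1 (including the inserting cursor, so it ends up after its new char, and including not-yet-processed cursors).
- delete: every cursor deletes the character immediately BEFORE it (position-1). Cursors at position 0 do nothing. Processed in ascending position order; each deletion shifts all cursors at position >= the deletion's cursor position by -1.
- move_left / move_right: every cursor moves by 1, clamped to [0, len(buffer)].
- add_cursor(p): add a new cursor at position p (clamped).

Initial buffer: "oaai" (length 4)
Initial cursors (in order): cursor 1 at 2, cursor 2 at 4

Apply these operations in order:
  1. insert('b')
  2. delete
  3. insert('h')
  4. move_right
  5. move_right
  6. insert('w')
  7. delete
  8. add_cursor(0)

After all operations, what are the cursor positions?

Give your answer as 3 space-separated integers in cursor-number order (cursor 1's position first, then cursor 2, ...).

Answer: 5 6 0

Derivation:
After op 1 (insert('b')): buffer="oabaib" (len 6), cursors c1@3 c2@6, authorship ..1..2
After op 2 (delete): buffer="oaai" (len 4), cursors c1@2 c2@4, authorship ....
After op 3 (insert('h')): buffer="oahaih" (len 6), cursors c1@3 c2@6, authorship ..1..2
After op 4 (move_right): buffer="oahaih" (len 6), cursors c1@4 c2@6, authorship ..1..2
After op 5 (move_right): buffer="oahaih" (len 6), cursors c1@5 c2@6, authorship ..1..2
After op 6 (insert('w')): buffer="oahaiwhw" (len 8), cursors c1@6 c2@8, authorship ..1..122
After op 7 (delete): buffer="oahaih" (len 6), cursors c1@5 c2@6, authorship ..1..2
After op 8 (add_cursor(0)): buffer="oahaih" (len 6), cursors c3@0 c1@5 c2@6, authorship ..1..2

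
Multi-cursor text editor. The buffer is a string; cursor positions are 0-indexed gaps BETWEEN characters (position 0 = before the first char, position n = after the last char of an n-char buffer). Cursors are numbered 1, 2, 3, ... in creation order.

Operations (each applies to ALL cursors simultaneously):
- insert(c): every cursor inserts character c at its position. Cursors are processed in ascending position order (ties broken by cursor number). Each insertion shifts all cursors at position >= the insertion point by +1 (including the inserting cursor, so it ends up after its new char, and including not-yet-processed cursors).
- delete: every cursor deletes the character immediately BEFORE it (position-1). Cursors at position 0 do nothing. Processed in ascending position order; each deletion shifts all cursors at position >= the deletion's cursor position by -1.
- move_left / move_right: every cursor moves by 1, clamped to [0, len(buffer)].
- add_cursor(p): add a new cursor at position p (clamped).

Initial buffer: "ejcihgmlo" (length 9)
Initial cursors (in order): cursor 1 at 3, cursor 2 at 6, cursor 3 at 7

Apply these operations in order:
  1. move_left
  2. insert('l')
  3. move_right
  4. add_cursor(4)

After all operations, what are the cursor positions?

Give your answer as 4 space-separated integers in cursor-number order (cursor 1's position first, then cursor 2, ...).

After op 1 (move_left): buffer="ejcihgmlo" (len 9), cursors c1@2 c2@5 c3@6, authorship .........
After op 2 (insert('l')): buffer="ejlcihlglmlo" (len 12), cursors c1@3 c2@7 c3@9, authorship ..1...2.3...
After op 3 (move_right): buffer="ejlcihlglmlo" (len 12), cursors c1@4 c2@8 c3@10, authorship ..1...2.3...
After op 4 (add_cursor(4)): buffer="ejlcihlglmlo" (len 12), cursors c1@4 c4@4 c2@8 c3@10, authorship ..1...2.3...

Answer: 4 8 10 4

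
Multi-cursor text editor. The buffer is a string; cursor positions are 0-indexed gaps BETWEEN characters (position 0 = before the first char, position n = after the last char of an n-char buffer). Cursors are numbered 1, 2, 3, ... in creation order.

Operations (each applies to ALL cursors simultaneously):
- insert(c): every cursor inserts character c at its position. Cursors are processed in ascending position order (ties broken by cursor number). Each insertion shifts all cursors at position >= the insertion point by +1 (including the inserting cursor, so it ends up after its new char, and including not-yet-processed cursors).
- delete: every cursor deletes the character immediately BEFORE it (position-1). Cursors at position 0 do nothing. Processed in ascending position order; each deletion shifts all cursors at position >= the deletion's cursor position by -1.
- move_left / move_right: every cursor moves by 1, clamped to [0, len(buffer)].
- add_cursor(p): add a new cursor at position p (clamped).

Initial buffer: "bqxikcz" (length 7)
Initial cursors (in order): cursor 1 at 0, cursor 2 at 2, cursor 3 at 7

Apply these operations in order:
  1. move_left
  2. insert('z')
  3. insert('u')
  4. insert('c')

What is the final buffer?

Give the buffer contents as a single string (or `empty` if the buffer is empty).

Answer: zucbzucqxikczucz

Derivation:
After op 1 (move_left): buffer="bqxikcz" (len 7), cursors c1@0 c2@1 c3@6, authorship .......
After op 2 (insert('z')): buffer="zbzqxikczz" (len 10), cursors c1@1 c2@3 c3@9, authorship 1.2.....3.
After op 3 (insert('u')): buffer="zubzuqxikczuz" (len 13), cursors c1@2 c2@5 c3@12, authorship 11.22.....33.
After op 4 (insert('c')): buffer="zucbzucqxikczucz" (len 16), cursors c1@3 c2@7 c3@15, authorship 111.222.....333.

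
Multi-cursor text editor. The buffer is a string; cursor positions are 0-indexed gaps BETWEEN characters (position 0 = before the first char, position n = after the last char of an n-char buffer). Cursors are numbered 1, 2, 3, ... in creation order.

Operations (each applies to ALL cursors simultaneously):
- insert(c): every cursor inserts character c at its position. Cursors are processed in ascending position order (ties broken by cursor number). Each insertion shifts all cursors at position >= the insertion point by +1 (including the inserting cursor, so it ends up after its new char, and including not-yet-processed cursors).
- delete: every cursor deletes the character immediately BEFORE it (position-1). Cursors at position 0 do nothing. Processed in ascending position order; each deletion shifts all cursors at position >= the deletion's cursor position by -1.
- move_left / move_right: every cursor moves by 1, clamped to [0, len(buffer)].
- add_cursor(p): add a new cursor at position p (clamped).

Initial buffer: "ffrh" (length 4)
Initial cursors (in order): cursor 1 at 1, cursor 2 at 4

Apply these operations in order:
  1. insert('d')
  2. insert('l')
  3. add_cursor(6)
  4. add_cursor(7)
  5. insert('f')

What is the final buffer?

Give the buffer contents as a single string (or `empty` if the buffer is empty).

Answer: fdlffrhfdflf

Derivation:
After op 1 (insert('d')): buffer="fdfrhd" (len 6), cursors c1@2 c2@6, authorship .1...2
After op 2 (insert('l')): buffer="fdlfrhdl" (len 8), cursors c1@3 c2@8, authorship .11...22
After op 3 (add_cursor(6)): buffer="fdlfrhdl" (len 8), cursors c1@3 c3@6 c2@8, authorship .11...22
After op 4 (add_cursor(7)): buffer="fdlfrhdl" (len 8), cursors c1@3 c3@6 c4@7 c2@8, authorship .11...22
After op 5 (insert('f')): buffer="fdlffrhfdflf" (len 12), cursors c1@4 c3@8 c4@10 c2@12, authorship .111...32422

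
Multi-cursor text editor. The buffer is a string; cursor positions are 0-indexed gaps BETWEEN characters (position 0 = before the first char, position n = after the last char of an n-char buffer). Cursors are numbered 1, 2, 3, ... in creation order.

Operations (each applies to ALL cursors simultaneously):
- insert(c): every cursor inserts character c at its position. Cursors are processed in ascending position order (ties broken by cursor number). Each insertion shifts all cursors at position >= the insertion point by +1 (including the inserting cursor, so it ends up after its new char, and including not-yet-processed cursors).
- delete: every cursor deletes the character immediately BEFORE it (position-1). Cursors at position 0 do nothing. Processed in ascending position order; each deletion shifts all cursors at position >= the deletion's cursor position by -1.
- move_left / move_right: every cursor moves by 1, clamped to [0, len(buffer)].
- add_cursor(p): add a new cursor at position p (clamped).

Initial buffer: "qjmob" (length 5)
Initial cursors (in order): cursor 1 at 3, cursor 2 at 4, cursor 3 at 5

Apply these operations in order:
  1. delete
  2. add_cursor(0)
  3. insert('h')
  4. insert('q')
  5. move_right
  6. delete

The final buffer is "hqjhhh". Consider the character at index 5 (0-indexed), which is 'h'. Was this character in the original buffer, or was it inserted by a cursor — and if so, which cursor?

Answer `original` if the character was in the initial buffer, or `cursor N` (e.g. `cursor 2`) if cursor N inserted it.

After op 1 (delete): buffer="qj" (len 2), cursors c1@2 c2@2 c3@2, authorship ..
After op 2 (add_cursor(0)): buffer="qj" (len 2), cursors c4@0 c1@2 c2@2 c3@2, authorship ..
After op 3 (insert('h')): buffer="hqjhhh" (len 6), cursors c4@1 c1@6 c2@6 c3@6, authorship 4..123
After op 4 (insert('q')): buffer="hqqjhhhqqq" (len 10), cursors c4@2 c1@10 c2@10 c3@10, authorship 44..123123
After op 5 (move_right): buffer="hqqjhhhqqq" (len 10), cursors c4@3 c1@10 c2@10 c3@10, authorship 44..123123
After op 6 (delete): buffer="hqjhhh" (len 6), cursors c4@2 c1@6 c2@6 c3@6, authorship 44.123
Authorship (.=original, N=cursor N): 4 4 . 1 2 3
Index 5: author = 3

Answer: cursor 3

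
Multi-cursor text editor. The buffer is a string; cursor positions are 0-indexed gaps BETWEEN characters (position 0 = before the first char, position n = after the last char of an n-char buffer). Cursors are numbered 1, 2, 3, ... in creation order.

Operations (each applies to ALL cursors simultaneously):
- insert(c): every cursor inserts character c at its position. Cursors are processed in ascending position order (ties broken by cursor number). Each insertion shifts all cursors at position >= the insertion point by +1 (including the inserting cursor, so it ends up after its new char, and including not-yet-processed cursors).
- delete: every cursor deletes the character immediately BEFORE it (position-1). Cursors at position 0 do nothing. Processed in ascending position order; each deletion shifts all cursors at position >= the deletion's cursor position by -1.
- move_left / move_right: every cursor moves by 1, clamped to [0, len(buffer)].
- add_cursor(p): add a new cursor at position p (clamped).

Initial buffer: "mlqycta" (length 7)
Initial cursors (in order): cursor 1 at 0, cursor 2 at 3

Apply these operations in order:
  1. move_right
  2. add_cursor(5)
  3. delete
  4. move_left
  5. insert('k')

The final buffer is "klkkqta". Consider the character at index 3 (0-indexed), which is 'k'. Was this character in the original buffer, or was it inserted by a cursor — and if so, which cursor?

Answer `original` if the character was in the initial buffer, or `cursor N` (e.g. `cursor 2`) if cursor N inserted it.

Answer: cursor 3

Derivation:
After op 1 (move_right): buffer="mlqycta" (len 7), cursors c1@1 c2@4, authorship .......
After op 2 (add_cursor(5)): buffer="mlqycta" (len 7), cursors c1@1 c2@4 c3@5, authorship .......
After op 3 (delete): buffer="lqta" (len 4), cursors c1@0 c2@2 c3@2, authorship ....
After op 4 (move_left): buffer="lqta" (len 4), cursors c1@0 c2@1 c3@1, authorship ....
After op 5 (insert('k')): buffer="klkkqta" (len 7), cursors c1@1 c2@4 c3@4, authorship 1.23...
Authorship (.=original, N=cursor N): 1 . 2 3 . . .
Index 3: author = 3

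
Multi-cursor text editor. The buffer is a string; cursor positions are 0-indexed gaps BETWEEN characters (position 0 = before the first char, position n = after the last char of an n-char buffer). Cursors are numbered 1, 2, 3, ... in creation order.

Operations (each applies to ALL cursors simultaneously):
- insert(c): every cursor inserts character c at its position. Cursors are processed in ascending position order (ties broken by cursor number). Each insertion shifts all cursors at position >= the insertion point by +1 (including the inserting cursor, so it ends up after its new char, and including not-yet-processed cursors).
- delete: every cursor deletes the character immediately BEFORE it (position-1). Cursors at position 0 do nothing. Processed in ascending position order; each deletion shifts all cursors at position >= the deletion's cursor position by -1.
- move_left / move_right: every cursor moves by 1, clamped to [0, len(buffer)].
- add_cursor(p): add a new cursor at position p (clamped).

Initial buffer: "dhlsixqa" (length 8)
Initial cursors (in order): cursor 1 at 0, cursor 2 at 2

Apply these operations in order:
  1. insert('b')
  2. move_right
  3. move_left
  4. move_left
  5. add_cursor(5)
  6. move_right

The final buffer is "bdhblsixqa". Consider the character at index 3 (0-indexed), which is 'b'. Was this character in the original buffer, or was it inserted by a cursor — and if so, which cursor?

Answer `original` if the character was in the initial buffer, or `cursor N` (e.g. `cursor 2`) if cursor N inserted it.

After op 1 (insert('b')): buffer="bdhblsixqa" (len 10), cursors c1@1 c2@4, authorship 1..2......
After op 2 (move_right): buffer="bdhblsixqa" (len 10), cursors c1@2 c2@5, authorship 1..2......
After op 3 (move_left): buffer="bdhblsixqa" (len 10), cursors c1@1 c2@4, authorship 1..2......
After op 4 (move_left): buffer="bdhblsixqa" (len 10), cursors c1@0 c2@3, authorship 1..2......
After op 5 (add_cursor(5)): buffer="bdhblsixqa" (len 10), cursors c1@0 c2@3 c3@5, authorship 1..2......
After op 6 (move_right): buffer="bdhblsixqa" (len 10), cursors c1@1 c2@4 c3@6, authorship 1..2......
Authorship (.=original, N=cursor N): 1 . . 2 . . . . . .
Index 3: author = 2

Answer: cursor 2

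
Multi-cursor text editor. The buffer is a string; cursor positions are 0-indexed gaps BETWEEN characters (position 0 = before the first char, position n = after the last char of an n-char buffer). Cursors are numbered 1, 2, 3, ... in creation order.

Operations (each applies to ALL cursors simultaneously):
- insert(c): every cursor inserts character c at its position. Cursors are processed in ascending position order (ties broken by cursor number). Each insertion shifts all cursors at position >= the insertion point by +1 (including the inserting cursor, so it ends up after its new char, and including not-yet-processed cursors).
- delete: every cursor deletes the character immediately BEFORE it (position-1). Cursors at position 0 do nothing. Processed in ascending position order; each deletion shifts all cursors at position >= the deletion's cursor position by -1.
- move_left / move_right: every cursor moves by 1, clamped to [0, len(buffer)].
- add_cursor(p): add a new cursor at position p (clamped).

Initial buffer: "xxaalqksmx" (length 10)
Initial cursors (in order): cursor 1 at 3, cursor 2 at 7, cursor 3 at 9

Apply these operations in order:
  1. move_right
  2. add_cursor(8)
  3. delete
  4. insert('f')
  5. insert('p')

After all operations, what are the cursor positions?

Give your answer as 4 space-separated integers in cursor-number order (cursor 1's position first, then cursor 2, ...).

After op 1 (move_right): buffer="xxaalqksmx" (len 10), cursors c1@4 c2@8 c3@10, authorship ..........
After op 2 (add_cursor(8)): buffer="xxaalqksmx" (len 10), cursors c1@4 c2@8 c4@8 c3@10, authorship ..........
After op 3 (delete): buffer="xxalqm" (len 6), cursors c1@3 c2@5 c4@5 c3@6, authorship ......
After op 4 (insert('f')): buffer="xxaflqffmf" (len 10), cursors c1@4 c2@8 c4@8 c3@10, authorship ...1..24.3
After op 5 (insert('p')): buffer="xxafplqffppmfp" (len 14), cursors c1@5 c2@11 c4@11 c3@14, authorship ...11..2424.33

Answer: 5 11 14 11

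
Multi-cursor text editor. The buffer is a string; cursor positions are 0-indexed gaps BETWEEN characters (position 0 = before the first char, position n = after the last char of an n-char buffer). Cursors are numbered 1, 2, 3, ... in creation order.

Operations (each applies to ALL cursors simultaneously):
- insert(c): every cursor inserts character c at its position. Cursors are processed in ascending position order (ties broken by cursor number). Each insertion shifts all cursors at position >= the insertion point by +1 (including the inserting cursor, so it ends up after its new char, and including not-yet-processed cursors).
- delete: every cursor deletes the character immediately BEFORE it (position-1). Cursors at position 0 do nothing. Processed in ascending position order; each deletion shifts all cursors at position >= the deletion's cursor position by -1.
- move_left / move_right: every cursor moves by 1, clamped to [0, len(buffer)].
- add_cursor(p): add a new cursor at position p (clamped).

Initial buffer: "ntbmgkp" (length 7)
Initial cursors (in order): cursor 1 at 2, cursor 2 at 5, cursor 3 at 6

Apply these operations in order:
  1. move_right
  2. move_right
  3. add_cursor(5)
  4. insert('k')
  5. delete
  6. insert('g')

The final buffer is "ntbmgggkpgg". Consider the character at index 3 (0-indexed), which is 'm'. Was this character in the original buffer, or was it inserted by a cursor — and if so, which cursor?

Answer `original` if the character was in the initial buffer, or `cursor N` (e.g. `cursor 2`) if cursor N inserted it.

Answer: original

Derivation:
After op 1 (move_right): buffer="ntbmgkp" (len 7), cursors c1@3 c2@6 c3@7, authorship .......
After op 2 (move_right): buffer="ntbmgkp" (len 7), cursors c1@4 c2@7 c3@7, authorship .......
After op 3 (add_cursor(5)): buffer="ntbmgkp" (len 7), cursors c1@4 c4@5 c2@7 c3@7, authorship .......
After op 4 (insert('k')): buffer="ntbmkgkkpkk" (len 11), cursors c1@5 c4@7 c2@11 c3@11, authorship ....1.4..23
After op 5 (delete): buffer="ntbmgkp" (len 7), cursors c1@4 c4@5 c2@7 c3@7, authorship .......
After op 6 (insert('g')): buffer="ntbmgggkpgg" (len 11), cursors c1@5 c4@7 c2@11 c3@11, authorship ....1.4..23
Authorship (.=original, N=cursor N): . . . . 1 . 4 . . 2 3
Index 3: author = original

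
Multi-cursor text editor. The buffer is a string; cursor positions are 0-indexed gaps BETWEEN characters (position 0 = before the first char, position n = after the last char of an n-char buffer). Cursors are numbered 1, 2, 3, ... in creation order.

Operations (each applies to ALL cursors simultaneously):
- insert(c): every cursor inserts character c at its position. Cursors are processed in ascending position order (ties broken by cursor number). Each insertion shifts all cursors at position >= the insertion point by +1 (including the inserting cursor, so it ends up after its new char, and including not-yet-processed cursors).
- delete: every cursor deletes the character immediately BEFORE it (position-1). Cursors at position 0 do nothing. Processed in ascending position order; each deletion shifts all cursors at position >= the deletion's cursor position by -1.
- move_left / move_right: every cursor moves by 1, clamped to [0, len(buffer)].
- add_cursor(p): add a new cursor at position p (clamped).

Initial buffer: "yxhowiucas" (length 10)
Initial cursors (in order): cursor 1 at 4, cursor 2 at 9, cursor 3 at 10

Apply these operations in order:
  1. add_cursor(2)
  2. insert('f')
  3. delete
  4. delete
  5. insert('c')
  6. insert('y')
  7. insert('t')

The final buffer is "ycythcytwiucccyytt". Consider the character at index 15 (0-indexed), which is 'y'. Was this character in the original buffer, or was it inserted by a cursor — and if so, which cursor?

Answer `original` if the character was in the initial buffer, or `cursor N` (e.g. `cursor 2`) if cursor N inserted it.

After op 1 (add_cursor(2)): buffer="yxhowiucas" (len 10), cursors c4@2 c1@4 c2@9 c3@10, authorship ..........
After op 2 (insert('f')): buffer="yxfhofwiucafsf" (len 14), cursors c4@3 c1@6 c2@12 c3@14, authorship ..4..1.....2.3
After op 3 (delete): buffer="yxhowiucas" (len 10), cursors c4@2 c1@4 c2@9 c3@10, authorship ..........
After op 4 (delete): buffer="yhwiuc" (len 6), cursors c4@1 c1@2 c2@6 c3@6, authorship ......
After op 5 (insert('c')): buffer="ychcwiuccc" (len 10), cursors c4@2 c1@4 c2@10 c3@10, authorship .4.1....23
After op 6 (insert('y')): buffer="ycyhcywiucccyy" (len 14), cursors c4@3 c1@6 c2@14 c3@14, authorship .44.11....2323
After op 7 (insert('t')): buffer="ycythcytwiucccyytt" (len 18), cursors c4@4 c1@8 c2@18 c3@18, authorship .444.111....232323
Authorship (.=original, N=cursor N): . 4 4 4 . 1 1 1 . . . . 2 3 2 3 2 3
Index 15: author = 3

Answer: cursor 3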